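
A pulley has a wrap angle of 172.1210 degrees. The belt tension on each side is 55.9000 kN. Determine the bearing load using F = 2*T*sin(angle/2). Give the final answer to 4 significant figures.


F = 2 * 55.9000 * sin(172.1210/2 deg)
F = 111.5 kN


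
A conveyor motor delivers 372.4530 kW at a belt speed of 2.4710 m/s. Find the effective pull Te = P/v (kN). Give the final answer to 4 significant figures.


Te = P / v = 372.4530 / 2.4710
Te = 150.7 kN


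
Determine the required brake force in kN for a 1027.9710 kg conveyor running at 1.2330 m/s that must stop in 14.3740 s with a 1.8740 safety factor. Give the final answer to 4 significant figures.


F = 1027.9710 * 1.2330 / 14.3740 * 1.8740 / 1000
F = 0.1652 kN


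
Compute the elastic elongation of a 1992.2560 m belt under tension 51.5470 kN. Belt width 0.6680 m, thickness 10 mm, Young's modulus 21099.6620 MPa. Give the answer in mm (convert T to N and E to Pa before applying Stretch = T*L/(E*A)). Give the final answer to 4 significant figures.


A = 0.6680 * 0.01 = 0.00668 m^2
Stretch = 51.5470*1000 * 1992.2560 / (21099.6620e6 * 0.00668) * 1000
Stretch = 728.6 mm


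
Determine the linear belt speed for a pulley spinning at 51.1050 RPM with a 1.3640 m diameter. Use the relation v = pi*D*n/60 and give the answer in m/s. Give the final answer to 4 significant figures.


v = pi * 1.3640 * 51.1050 / 60
v = 3.650 m/s


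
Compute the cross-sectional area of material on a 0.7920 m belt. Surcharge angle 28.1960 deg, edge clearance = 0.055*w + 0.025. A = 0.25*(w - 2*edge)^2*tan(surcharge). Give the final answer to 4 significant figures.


edge = 0.055*0.7920 + 0.025 = 0.06856 m
ew = 0.7920 - 2*0.06856 = 0.65488 m
A = 0.25 * 0.65488^2 * tan(28.1960 deg)
A = 0.05748 m^2


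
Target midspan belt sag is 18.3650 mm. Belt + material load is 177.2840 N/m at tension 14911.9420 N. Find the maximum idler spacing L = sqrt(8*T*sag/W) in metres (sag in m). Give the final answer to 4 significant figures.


sag = 18.3650/1000 = 0.018365 m
L = sqrt(8 * 14911.9420 * 0.018365 / 177.2840)
L = 3.515 m


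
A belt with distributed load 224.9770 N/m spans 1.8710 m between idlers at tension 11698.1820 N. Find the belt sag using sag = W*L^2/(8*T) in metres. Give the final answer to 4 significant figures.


sag = 224.9770 * 1.8710^2 / (8 * 11698.1820)
sag = 0.008415 m


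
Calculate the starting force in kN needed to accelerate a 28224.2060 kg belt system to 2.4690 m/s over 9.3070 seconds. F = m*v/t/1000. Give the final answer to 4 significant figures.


F = 28224.2060 * 2.4690 / 9.3070 / 1000
F = 7.487 kN


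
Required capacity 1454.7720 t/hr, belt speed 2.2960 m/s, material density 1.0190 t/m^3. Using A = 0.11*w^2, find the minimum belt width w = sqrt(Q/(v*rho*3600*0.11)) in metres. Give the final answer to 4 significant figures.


A_req = 1454.7720 / (2.2960 * 1.0190 * 3600) = 0.172721 m^2
w = sqrt(0.172721 / 0.11)
w = 1.253 m


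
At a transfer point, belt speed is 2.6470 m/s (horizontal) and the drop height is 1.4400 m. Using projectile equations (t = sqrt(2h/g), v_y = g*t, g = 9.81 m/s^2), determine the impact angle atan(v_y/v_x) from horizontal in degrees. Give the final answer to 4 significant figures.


t = sqrt(2*1.4400/9.81) = 0.541828 s
v_y = 9.81 * 0.541828 = 5.31533 m/s
angle = atan(5.31533 / 2.6470) = 63.53 deg


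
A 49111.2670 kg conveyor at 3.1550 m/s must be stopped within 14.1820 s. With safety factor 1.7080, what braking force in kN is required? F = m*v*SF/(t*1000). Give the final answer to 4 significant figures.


F = 49111.2670 * 3.1550 / 14.1820 * 1.7080 / 1000
F = 18.66 kN


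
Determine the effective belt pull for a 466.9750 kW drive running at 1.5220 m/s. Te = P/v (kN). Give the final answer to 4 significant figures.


Te = P / v = 466.9750 / 1.5220
Te = 306.8 kN


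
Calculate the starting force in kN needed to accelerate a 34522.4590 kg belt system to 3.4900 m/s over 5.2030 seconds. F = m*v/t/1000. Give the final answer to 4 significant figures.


F = 34522.4590 * 3.4900 / 5.2030 / 1000
F = 23.16 kN


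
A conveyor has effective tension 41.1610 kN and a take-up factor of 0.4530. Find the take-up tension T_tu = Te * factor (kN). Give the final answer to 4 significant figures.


T_tu = 41.1610 * 0.4530
T_tu = 18.65 kN


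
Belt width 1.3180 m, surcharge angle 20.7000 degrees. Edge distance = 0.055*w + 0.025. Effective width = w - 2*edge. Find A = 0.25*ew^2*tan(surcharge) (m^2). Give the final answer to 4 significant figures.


edge = 0.055*1.3180 + 0.025 = 0.09749 m
ew = 1.3180 - 2*0.09749 = 1.12302 m
A = 0.25 * 1.12302^2 * tan(20.7000 deg)
A = 0.1191 m^2


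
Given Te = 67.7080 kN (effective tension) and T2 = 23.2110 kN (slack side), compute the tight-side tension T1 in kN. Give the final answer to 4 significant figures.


T1 = Te + T2 = 67.7080 + 23.2110
T1 = 90.92 kN


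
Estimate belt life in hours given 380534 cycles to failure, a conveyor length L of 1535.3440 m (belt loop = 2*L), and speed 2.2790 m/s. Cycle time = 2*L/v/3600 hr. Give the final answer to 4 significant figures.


cycle_time = 2 * 1535.3440 / 2.2790 / 3600 = 0.374273 hr
life = 380534 * 0.374273 = 142400 hours


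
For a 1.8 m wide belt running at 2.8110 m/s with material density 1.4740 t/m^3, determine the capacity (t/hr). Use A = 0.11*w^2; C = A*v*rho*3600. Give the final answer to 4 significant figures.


A = 0.11 * 1.8^2 = 0.3564 m^2
C = 0.3564 * 2.8110 * 1.4740 * 3600
C = 5316 t/hr


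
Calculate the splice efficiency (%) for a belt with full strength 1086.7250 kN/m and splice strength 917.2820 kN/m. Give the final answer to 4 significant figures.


Eff = 917.2820 / 1086.7250 * 100
Eff = 84.41 %


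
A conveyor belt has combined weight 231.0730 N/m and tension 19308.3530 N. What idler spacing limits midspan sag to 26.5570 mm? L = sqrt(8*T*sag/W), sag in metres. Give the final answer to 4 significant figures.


sag = 26.5570/1000 = 0.026557 m
L = sqrt(8 * 19308.3530 * 0.026557 / 231.0730)
L = 4.213 m


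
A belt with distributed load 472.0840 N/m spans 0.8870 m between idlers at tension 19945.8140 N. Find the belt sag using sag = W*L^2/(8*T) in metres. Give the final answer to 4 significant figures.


sag = 472.0840 * 0.8870^2 / (8 * 19945.8140)
sag = 0.002328 m


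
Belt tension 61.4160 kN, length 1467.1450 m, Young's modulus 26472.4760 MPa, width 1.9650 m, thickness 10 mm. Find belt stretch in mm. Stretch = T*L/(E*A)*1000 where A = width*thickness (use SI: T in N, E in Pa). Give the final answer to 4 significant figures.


A = 1.9650 * 0.01 = 0.01965 m^2
Stretch = 61.4160*1000 * 1467.1450 / (26472.4760e6 * 0.01965) * 1000
Stretch = 173.2 mm


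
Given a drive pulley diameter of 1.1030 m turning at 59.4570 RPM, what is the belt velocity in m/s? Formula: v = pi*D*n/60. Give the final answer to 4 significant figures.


v = pi * 1.1030 * 59.4570 / 60
v = 3.434 m/s


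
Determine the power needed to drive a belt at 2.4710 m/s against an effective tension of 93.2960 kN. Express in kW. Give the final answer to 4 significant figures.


P = Te * v = 93.2960 * 2.4710
P = 230.5 kW


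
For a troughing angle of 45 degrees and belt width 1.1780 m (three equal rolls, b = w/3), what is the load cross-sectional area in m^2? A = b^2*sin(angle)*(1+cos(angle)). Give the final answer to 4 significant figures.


b = 1.1780/3 = 0.392667 m
A = 0.392667^2 * sin(45 deg) * (1 + cos(45 deg))
A = 0.1861 m^2


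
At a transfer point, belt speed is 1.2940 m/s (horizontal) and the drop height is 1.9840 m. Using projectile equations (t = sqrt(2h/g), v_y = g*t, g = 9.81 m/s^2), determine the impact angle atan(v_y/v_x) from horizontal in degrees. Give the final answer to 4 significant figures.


t = sqrt(2*1.9840/9.81) = 0.635992 s
v_y = 9.81 * 0.635992 = 6.23908 m/s
angle = atan(6.23908 / 1.2940) = 78.28 deg


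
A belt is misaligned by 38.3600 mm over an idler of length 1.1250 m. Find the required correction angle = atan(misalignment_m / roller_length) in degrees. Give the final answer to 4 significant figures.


misalign_m = 38.3600 / 1000 = 0.038360 m
angle = atan(0.038360 / 1.1250)
angle = 1.953 deg


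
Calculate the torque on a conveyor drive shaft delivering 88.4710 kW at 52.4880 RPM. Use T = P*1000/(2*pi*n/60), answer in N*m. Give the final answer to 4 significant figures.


omega = 2*pi*52.4880/60 = 5.49653 rad/s
T = 88.4710*1000 / 5.49653
T = 16100 N*m


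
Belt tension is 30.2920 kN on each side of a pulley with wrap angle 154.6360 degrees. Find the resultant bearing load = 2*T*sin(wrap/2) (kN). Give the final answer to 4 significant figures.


F = 2 * 30.2920 * sin(154.6360/2 deg)
F = 59.11 kN


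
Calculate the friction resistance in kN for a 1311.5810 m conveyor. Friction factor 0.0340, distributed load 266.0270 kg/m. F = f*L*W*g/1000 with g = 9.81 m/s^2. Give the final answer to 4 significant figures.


F = 0.0340 * 1311.5810 * 266.0270 * 9.81 / 1000
F = 116.4 kN


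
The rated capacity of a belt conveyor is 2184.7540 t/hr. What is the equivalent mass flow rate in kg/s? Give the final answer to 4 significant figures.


m_dot = 2184.7540 * 1000 / 3600
m_dot = 606.9 kg/s


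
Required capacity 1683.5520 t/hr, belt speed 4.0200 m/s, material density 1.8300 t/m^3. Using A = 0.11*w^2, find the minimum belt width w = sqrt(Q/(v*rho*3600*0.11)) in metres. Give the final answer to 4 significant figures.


A_req = 1683.5520 / (4.0200 * 1.8300 * 3600) = 0.0635692 m^2
w = sqrt(0.0635692 / 0.11)
w = 0.7602 m


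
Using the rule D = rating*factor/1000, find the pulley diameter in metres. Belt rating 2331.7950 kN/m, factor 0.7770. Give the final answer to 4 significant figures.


D = 2331.7950 * 0.7770 / 1000
D = 1.812 m


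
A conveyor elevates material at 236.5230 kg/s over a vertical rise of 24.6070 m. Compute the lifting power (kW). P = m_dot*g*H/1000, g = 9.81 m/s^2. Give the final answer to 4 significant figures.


P = 236.5230 * 9.81 * 24.6070 / 1000
P = 57.10 kW


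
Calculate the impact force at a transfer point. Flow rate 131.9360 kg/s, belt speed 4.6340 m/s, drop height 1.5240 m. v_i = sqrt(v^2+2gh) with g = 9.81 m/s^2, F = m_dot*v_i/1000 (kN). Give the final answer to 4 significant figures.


v_i = sqrt(4.6340^2 + 2*9.81*1.5240) = 7.16762 m/s
F = 131.9360 * 7.16762 / 1000
F = 0.9457 kN


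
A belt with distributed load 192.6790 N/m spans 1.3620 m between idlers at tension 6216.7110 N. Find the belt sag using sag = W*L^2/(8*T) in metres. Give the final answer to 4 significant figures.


sag = 192.6790 * 1.3620^2 / (8 * 6216.7110)
sag = 0.007187 m


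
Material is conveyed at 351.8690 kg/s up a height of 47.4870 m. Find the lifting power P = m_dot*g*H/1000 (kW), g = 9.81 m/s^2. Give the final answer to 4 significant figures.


P = 351.8690 * 9.81 * 47.4870 / 1000
P = 163.9 kW


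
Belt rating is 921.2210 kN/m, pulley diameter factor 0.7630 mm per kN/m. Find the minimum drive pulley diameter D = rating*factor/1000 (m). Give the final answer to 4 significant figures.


D = 921.2210 * 0.7630 / 1000
D = 0.7029 m


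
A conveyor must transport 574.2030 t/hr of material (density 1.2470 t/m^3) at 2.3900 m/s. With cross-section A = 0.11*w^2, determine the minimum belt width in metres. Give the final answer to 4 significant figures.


A_req = 574.2030 / (2.3900 * 1.2470 * 3600) = 0.0535178 m^2
w = sqrt(0.0535178 / 0.11)
w = 0.6975 m


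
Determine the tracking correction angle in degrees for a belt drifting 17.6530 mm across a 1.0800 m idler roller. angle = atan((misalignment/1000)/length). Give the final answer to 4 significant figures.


misalign_m = 17.6530 / 1000 = 0.017653 m
angle = atan(0.017653 / 1.0800)
angle = 0.9364 deg


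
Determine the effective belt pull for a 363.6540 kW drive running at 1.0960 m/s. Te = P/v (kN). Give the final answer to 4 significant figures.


Te = P / v = 363.6540 / 1.0960
Te = 331.8 kN


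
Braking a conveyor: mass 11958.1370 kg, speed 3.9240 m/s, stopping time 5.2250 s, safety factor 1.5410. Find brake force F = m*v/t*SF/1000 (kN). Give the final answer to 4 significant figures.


F = 11958.1370 * 3.9240 / 5.2250 * 1.5410 / 1000
F = 13.84 kN


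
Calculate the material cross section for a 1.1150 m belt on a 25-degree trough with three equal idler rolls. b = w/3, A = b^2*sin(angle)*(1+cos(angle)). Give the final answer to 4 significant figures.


b = 1.1150/3 = 0.371667 m
A = 0.371667^2 * sin(25 deg) * (1 + cos(25 deg))
A = 0.1113 m^2


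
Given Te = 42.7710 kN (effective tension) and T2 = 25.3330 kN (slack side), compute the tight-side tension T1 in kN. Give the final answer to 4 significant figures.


T1 = Te + T2 = 42.7710 + 25.3330
T1 = 68.10 kN


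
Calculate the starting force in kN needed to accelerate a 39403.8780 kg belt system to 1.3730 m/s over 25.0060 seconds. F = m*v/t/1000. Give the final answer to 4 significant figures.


F = 39403.8780 * 1.3730 / 25.0060 / 1000
F = 2.164 kN


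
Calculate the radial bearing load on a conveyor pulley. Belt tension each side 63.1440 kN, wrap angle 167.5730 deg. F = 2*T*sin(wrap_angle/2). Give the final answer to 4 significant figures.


F = 2 * 63.1440 * sin(167.5730/2 deg)
F = 125.5 kN


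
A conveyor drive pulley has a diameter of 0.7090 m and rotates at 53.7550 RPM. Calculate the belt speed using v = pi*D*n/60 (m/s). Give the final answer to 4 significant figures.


v = pi * 0.7090 * 53.7550 / 60
v = 1.996 m/s


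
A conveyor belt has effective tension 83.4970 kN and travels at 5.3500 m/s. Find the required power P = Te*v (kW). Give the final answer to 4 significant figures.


P = Te * v = 83.4970 * 5.3500
P = 446.7 kW


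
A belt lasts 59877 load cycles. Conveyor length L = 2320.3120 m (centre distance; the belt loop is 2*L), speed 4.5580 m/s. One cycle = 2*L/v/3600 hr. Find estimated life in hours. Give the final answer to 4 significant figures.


cycle_time = 2 * 2320.3120 / 4.5580 / 3600 = 0.282813 hr
life = 59877 * 0.282813 = 16930 hours


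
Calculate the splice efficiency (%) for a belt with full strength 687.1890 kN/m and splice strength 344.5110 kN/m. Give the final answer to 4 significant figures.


Eff = 344.5110 / 687.1890 * 100
Eff = 50.13 %


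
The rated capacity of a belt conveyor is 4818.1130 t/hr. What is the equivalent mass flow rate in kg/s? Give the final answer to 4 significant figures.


m_dot = 4818.1130 * 1000 / 3600
m_dot = 1338 kg/s


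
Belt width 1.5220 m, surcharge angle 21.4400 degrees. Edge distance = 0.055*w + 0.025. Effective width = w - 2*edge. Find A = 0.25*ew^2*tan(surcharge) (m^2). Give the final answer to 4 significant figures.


edge = 0.055*1.5220 + 0.025 = 0.10871 m
ew = 1.5220 - 2*0.10871 = 1.30458 m
A = 0.25 * 1.30458^2 * tan(21.4400 deg)
A = 0.1671 m^2


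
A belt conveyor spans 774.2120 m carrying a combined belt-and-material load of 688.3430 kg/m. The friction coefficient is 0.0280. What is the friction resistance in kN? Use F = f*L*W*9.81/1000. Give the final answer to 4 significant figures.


F = 0.0280 * 774.2120 * 688.3430 * 9.81 / 1000
F = 146.4 kN


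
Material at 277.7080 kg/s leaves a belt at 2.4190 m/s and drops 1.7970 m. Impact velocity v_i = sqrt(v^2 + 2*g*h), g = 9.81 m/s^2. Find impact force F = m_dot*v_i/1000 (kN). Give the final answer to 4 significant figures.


v_i = sqrt(2.4190^2 + 2*9.81*1.7970) = 6.41161 m/s
F = 277.7080 * 6.41161 / 1000
F = 1.781 kN


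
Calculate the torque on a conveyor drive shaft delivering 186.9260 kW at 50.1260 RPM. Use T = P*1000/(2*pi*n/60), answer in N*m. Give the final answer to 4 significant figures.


omega = 2*pi*50.1260/60 = 5.24918 rad/s
T = 186.9260*1000 / 5.24918
T = 35610 N*m


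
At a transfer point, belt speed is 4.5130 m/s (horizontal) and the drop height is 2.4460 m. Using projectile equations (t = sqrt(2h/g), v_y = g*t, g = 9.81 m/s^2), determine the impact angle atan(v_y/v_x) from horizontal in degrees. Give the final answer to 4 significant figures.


t = sqrt(2*2.4460/9.81) = 0.706169 s
v_y = 9.81 * 0.706169 = 6.92752 m/s
angle = atan(6.92752 / 4.5130) = 56.92 deg


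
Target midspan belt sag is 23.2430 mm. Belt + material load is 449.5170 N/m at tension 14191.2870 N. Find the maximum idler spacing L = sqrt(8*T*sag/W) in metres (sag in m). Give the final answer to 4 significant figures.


sag = 23.2430/1000 = 0.023243 m
L = sqrt(8 * 14191.2870 * 0.023243 / 449.5170)
L = 2.423 m


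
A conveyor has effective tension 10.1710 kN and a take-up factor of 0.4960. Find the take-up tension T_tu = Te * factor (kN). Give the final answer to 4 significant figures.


T_tu = 10.1710 * 0.4960
T_tu = 5.045 kN


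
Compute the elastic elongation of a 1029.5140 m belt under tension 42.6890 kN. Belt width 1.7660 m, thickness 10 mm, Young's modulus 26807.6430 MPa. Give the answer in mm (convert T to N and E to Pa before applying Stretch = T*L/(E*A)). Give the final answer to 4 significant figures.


A = 1.7660 * 0.01 = 0.01766 m^2
Stretch = 42.6890*1000 * 1029.5140 / (26807.6430e6 * 0.01766) * 1000
Stretch = 92.83 mm


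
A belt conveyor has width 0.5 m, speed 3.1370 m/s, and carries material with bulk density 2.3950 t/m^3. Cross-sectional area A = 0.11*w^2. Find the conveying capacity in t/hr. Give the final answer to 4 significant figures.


A = 0.11 * 0.5^2 = 0.0275 m^2
C = 0.0275 * 3.1370 * 2.3950 * 3600
C = 743.8 t/hr


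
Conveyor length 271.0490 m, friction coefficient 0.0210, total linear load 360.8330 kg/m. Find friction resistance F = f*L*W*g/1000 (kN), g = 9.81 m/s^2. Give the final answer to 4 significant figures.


F = 0.0210 * 271.0490 * 360.8330 * 9.81 / 1000
F = 20.15 kN


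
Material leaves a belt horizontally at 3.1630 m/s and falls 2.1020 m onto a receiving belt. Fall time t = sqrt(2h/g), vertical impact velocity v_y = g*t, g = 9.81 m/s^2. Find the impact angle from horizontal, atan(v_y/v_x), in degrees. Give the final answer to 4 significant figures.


t = sqrt(2*2.1020/9.81) = 0.654631 s
v_y = 9.81 * 0.654631 = 6.42193 m/s
angle = atan(6.42193 / 3.1630) = 63.78 deg


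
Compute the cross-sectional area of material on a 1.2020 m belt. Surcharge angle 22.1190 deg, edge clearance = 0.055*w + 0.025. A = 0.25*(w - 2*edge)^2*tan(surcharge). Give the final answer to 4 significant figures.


edge = 0.055*1.2020 + 0.025 = 0.09111 m
ew = 1.2020 - 2*0.09111 = 1.01978 m
A = 0.25 * 1.01978^2 * tan(22.1190 deg)
A = 0.1057 m^2


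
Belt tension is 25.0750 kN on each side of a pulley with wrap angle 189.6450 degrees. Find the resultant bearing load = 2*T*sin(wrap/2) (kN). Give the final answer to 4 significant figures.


F = 2 * 25.0750 * sin(189.6450/2 deg)
F = 49.97 kN


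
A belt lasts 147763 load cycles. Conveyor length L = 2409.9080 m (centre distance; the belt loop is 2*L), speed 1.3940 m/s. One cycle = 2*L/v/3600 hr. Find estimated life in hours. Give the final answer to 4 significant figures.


cycle_time = 2 * 2409.9080 / 1.3940 / 3600 = 0.960429 hr
life = 147763 * 0.960429 = 141900 hours


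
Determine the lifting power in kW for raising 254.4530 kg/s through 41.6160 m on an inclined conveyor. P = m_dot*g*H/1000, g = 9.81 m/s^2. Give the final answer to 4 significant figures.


P = 254.4530 * 9.81 * 41.6160 / 1000
P = 103.9 kW


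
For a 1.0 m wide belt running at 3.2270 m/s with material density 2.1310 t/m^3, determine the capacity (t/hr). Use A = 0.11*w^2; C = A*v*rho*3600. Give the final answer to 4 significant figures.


A = 0.11 * 1.0^2 = 0.11 m^2
C = 0.11 * 3.2270 * 2.1310 * 3600
C = 2723 t/hr


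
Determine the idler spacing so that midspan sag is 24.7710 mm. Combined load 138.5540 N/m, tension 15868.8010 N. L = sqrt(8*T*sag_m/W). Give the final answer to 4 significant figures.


sag = 24.7710/1000 = 0.024771 m
L = sqrt(8 * 15868.8010 * 0.024771 / 138.5540)
L = 4.764 m


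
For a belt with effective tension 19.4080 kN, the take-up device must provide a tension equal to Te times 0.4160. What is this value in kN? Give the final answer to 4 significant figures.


T_tu = 19.4080 * 0.4160
T_tu = 8.074 kN


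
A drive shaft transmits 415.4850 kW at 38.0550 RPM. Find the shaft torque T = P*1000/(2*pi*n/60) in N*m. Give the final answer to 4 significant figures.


omega = 2*pi*38.0550/60 = 3.98511 rad/s
T = 415.4850*1000 / 3.98511
T = 104300 N*m


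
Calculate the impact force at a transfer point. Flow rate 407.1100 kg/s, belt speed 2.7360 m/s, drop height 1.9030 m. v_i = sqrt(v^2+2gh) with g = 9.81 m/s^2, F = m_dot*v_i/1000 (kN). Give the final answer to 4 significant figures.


v_i = sqrt(2.7360^2 + 2*9.81*1.9030) = 6.69496 m/s
F = 407.1100 * 6.69496 / 1000
F = 2.726 kN


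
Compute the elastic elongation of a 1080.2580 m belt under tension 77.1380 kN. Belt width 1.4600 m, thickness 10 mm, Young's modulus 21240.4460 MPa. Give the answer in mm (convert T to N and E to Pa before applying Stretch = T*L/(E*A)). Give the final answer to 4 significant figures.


A = 1.4600 * 0.01 = 0.01460 m^2
Stretch = 77.1380*1000 * 1080.2580 / (21240.4460e6 * 0.01460) * 1000
Stretch = 268.7 mm


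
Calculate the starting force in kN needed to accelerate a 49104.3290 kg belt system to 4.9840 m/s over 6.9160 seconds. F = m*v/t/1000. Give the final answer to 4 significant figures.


F = 49104.3290 * 4.9840 / 6.9160 / 1000
F = 35.39 kN


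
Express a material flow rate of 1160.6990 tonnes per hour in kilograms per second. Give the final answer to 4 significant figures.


m_dot = 1160.6990 * 1000 / 3600
m_dot = 322.4 kg/s


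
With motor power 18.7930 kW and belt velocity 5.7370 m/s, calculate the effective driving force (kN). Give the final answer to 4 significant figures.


Te = P / v = 18.7930 / 5.7370
Te = 3.276 kN


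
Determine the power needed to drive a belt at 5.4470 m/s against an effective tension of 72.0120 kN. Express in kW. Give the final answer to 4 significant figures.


P = Te * v = 72.0120 * 5.4470
P = 392.2 kW


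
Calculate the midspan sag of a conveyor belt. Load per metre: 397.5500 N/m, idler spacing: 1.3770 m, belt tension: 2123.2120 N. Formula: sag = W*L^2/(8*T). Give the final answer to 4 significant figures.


sag = 397.5500 * 1.3770^2 / (8 * 2123.2120)
sag = 0.04438 m


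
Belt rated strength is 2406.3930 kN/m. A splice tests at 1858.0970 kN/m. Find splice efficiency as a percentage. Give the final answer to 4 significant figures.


Eff = 1858.0970 / 2406.3930 * 100
Eff = 77.22 %


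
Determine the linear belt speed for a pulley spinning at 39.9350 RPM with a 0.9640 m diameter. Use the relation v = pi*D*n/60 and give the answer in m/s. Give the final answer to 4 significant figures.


v = pi * 0.9640 * 39.9350 / 60
v = 2.016 m/s


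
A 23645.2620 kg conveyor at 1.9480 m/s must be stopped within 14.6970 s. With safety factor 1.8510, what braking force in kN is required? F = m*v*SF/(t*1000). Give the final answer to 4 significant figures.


F = 23645.2620 * 1.9480 / 14.6970 * 1.8510 / 1000
F = 5.801 kN


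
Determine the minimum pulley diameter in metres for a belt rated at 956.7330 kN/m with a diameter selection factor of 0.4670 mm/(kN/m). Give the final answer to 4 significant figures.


D = 956.7330 * 0.4670 / 1000
D = 0.4468 m


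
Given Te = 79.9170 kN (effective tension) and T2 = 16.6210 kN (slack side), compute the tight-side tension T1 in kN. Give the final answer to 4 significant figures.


T1 = Te + T2 = 79.9170 + 16.6210
T1 = 96.54 kN


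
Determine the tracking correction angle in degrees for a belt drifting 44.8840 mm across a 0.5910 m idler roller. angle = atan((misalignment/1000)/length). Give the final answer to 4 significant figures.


misalign_m = 44.8840 / 1000 = 0.044884 m
angle = atan(0.044884 / 0.5910)
angle = 4.343 deg


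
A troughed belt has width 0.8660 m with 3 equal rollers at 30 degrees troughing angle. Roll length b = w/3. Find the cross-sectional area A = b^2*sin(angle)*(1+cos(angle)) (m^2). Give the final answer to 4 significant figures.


b = 0.8660/3 = 0.288667 m
A = 0.288667^2 * sin(30 deg) * (1 + cos(30 deg))
A = 0.07775 m^2


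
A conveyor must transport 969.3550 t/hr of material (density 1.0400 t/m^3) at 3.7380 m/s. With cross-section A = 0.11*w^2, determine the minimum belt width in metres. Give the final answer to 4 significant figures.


A_req = 969.3550 / (3.7380 * 1.0400 * 3600) = 0.069264 m^2
w = sqrt(0.069264 / 0.11)
w = 0.7935 m


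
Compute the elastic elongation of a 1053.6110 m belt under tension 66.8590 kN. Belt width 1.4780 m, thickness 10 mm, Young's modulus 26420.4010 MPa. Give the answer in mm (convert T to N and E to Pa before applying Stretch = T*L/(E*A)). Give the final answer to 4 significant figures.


A = 1.4780 * 0.01 = 0.01478 m^2
Stretch = 66.8590*1000 * 1053.6110 / (26420.4010e6 * 0.01478) * 1000
Stretch = 180.4 mm


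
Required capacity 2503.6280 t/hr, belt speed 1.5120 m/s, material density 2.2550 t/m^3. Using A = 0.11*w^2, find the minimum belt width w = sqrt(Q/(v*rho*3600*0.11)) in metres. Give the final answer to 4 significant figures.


A_req = 2503.6280 / (1.5120 * 2.2550 * 3600) = 0.203971 m^2
w = sqrt(0.203971 / 0.11)
w = 1.362 m


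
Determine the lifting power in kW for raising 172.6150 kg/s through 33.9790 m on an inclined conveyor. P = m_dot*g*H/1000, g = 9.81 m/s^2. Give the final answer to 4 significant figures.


P = 172.6150 * 9.81 * 33.9790 / 1000
P = 57.54 kW


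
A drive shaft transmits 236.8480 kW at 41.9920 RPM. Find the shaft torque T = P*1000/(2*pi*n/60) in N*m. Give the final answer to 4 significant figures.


omega = 2*pi*41.9920/60 = 4.39739 rad/s
T = 236.8480*1000 / 4.39739
T = 53860 N*m


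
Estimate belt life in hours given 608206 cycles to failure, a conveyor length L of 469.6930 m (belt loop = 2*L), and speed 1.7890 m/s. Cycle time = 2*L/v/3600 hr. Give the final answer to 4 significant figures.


cycle_time = 2 * 469.6930 / 1.7890 / 3600 = 0.145858 hr
life = 608206 * 0.145858 = 88710 hours


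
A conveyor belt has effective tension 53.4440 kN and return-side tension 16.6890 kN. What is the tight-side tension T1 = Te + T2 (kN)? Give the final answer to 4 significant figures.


T1 = Te + T2 = 53.4440 + 16.6890
T1 = 70.13 kN


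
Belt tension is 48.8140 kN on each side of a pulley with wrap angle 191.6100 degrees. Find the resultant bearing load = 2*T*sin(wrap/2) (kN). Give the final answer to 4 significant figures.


F = 2 * 48.8140 * sin(191.6100/2 deg)
F = 97.13 kN


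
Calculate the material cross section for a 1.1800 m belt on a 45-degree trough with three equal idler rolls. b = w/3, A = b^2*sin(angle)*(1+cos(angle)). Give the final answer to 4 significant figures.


b = 1.1800/3 = 0.393333 m
A = 0.393333^2 * sin(45 deg) * (1 + cos(45 deg))
A = 0.1868 m^2


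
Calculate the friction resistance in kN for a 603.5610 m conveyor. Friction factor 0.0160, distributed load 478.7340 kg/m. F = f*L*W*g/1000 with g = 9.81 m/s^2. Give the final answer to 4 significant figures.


F = 0.0160 * 603.5610 * 478.7340 * 9.81 / 1000
F = 45.35 kN


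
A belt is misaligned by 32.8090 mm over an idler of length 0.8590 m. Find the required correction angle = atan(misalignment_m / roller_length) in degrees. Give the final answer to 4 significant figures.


misalign_m = 32.8090 / 1000 = 0.032809 m
angle = atan(0.032809 / 0.8590)
angle = 2.187 deg


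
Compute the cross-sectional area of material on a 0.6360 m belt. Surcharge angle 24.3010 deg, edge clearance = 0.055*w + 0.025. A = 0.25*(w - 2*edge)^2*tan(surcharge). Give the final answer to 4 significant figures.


edge = 0.055*0.6360 + 0.025 = 0.05998 m
ew = 0.6360 - 2*0.05998 = 0.51604 m
A = 0.25 * 0.51604^2 * tan(24.3010 deg)
A = 0.03006 m^2


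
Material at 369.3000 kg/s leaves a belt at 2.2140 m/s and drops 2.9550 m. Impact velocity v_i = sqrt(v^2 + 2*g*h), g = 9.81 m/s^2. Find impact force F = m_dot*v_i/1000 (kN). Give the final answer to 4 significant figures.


v_i = sqrt(2.2140^2 + 2*9.81*2.9550) = 7.92962 m/s
F = 369.3000 * 7.92962 / 1000
F = 2.928 kN


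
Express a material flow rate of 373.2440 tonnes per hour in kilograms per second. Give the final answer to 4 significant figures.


m_dot = 373.2440 * 1000 / 3600
m_dot = 103.7 kg/s


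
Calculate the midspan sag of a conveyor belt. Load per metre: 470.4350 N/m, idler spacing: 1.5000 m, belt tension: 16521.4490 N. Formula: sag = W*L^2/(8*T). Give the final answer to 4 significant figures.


sag = 470.4350 * 1.5000^2 / (8 * 16521.4490)
sag = 0.008008 m


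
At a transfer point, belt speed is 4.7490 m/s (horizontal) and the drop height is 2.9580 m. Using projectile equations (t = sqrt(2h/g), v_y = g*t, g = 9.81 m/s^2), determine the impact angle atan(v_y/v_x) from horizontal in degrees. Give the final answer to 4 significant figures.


t = sqrt(2*2.9580/9.81) = 0.776568 s
v_y = 9.81 * 0.776568 = 7.61813 m/s
angle = atan(7.61813 / 4.7490) = 58.06 deg


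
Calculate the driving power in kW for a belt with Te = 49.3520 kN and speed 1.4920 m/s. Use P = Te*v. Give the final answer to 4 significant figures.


P = Te * v = 49.3520 * 1.4920
P = 73.63 kW


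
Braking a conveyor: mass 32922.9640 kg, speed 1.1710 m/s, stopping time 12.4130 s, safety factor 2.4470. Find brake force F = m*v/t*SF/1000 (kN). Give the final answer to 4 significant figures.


F = 32922.9640 * 1.1710 / 12.4130 * 2.4470 / 1000
F = 7.600 kN


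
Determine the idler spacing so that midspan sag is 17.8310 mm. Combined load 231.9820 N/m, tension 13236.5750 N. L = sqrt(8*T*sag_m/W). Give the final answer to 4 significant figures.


sag = 17.8310/1000 = 0.017831 m
L = sqrt(8 * 13236.5750 * 0.017831 / 231.9820)
L = 2.853 m


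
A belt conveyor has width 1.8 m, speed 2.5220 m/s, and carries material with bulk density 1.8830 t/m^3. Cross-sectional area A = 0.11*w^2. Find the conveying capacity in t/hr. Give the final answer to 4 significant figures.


A = 0.11 * 1.8^2 = 0.3564 m^2
C = 0.3564 * 2.5220 * 1.8830 * 3600
C = 6093 t/hr


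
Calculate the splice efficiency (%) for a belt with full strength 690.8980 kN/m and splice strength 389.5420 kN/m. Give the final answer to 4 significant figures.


Eff = 389.5420 / 690.8980 * 100
Eff = 56.38 %


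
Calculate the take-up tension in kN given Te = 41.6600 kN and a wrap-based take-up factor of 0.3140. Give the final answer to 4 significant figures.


T_tu = 41.6600 * 0.3140
T_tu = 13.08 kN


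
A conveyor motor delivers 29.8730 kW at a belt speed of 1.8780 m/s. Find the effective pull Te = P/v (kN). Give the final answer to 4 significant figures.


Te = P / v = 29.8730 / 1.8780
Te = 15.91 kN


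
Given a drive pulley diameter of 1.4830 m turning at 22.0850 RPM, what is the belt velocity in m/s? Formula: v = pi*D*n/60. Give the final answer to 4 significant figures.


v = pi * 1.4830 * 22.0850 / 60
v = 1.715 m/s


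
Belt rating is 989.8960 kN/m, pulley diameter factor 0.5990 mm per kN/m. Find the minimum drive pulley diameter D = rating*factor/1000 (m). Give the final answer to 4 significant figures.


D = 989.8960 * 0.5990 / 1000
D = 0.5929 m


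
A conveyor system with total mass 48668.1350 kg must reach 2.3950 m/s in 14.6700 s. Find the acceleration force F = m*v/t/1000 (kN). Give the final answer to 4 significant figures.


F = 48668.1350 * 2.3950 / 14.6700 / 1000
F = 7.945 kN


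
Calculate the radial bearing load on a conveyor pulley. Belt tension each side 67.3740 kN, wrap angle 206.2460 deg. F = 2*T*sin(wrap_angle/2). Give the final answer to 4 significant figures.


F = 2 * 67.3740 * sin(206.2460/2 deg)
F = 131.2 kN


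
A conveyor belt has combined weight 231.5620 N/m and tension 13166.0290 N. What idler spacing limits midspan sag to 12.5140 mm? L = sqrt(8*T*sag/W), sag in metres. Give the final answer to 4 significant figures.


sag = 12.5140/1000 = 0.012514 m
L = sqrt(8 * 13166.0290 * 0.012514 / 231.5620)
L = 2.386 m


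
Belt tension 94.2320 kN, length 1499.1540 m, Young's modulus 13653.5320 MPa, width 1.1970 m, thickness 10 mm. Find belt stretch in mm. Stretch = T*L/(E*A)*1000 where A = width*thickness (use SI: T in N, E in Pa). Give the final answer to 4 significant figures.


A = 1.1970 * 0.01 = 0.01197 m^2
Stretch = 94.2320*1000 * 1499.1540 / (13653.5320e6 * 0.01197) * 1000
Stretch = 864.4 mm


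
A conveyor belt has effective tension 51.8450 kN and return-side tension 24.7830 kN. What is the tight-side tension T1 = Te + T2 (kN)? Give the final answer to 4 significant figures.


T1 = Te + T2 = 51.8450 + 24.7830
T1 = 76.63 kN


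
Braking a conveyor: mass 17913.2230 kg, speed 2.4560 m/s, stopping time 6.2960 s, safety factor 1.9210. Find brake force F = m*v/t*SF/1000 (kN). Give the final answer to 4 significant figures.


F = 17913.2230 * 2.4560 / 6.2960 * 1.9210 / 1000
F = 13.42 kN


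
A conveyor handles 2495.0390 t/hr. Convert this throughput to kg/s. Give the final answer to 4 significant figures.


m_dot = 2495.0390 * 1000 / 3600
m_dot = 693.1 kg/s


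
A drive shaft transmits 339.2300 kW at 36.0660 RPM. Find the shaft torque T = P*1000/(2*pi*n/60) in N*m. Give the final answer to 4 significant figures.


omega = 2*pi*36.0660/60 = 3.77682 rad/s
T = 339.2300*1000 / 3.77682
T = 89820 N*m


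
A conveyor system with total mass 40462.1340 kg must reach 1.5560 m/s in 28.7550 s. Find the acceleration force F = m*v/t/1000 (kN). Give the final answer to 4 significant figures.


F = 40462.1340 * 1.5560 / 28.7550 / 1000
F = 2.190 kN


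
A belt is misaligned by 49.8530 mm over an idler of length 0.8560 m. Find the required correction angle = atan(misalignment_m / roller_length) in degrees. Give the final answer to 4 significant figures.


misalign_m = 49.8530 / 1000 = 0.049853 m
angle = atan(0.049853 / 0.8560)
angle = 3.333 deg


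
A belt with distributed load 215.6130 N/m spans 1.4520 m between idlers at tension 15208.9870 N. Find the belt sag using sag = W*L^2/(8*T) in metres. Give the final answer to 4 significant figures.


sag = 215.6130 * 1.4520^2 / (8 * 15208.9870)
sag = 0.003736 m


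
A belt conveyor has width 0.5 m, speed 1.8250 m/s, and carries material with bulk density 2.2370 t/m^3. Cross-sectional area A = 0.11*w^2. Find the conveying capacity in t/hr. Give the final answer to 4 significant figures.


A = 0.11 * 0.5^2 = 0.0275 m^2
C = 0.0275 * 1.8250 * 2.2370 * 3600
C = 404.2 t/hr


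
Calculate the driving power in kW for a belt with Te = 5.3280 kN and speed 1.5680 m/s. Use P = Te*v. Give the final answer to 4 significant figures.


P = Te * v = 5.3280 * 1.5680
P = 8.354 kW


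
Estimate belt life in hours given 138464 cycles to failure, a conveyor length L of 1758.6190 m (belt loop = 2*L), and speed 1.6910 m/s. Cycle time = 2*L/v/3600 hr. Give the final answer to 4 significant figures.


cycle_time = 2 * 1758.6190 / 1.6910 / 3600 = 0.577771 hr
life = 138464 * 0.577771 = 80000 hours


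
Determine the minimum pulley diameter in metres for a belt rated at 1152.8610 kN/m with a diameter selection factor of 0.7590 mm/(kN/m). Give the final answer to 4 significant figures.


D = 1152.8610 * 0.7590 / 1000
D = 0.8750 m


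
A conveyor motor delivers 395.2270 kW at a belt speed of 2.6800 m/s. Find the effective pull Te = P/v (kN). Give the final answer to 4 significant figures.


Te = P / v = 395.2270 / 2.6800
Te = 147.5 kN


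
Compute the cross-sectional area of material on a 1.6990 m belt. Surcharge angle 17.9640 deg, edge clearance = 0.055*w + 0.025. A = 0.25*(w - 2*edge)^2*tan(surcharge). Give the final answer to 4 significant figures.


edge = 0.055*1.6990 + 0.025 = 0.118445 m
ew = 1.6990 - 2*0.118445 = 1.46211 m
A = 0.25 * 1.46211^2 * tan(17.9640 deg)
A = 0.1733 m^2


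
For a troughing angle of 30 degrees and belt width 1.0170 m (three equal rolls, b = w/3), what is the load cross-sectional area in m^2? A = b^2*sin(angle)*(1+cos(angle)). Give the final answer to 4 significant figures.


b = 1.0170/3 = 0.339 m
A = 0.339^2 * sin(30 deg) * (1 + cos(30 deg))
A = 0.1072 m^2


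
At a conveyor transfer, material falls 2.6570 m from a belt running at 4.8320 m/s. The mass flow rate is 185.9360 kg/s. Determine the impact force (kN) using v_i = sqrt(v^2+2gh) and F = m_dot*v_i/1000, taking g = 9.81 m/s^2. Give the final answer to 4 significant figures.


v_i = sqrt(4.8320^2 + 2*9.81*2.6570) = 8.68784 m/s
F = 185.9360 * 8.68784 / 1000
F = 1.615 kN


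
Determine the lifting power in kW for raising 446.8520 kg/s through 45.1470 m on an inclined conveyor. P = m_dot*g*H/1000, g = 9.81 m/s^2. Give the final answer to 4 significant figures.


P = 446.8520 * 9.81 * 45.1470 / 1000
P = 197.9 kW


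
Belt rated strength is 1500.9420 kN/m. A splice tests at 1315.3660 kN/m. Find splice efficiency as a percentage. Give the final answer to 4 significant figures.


Eff = 1315.3660 / 1500.9420 * 100
Eff = 87.64 %


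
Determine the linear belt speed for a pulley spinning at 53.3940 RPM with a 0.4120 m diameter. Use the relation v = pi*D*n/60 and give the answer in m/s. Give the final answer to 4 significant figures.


v = pi * 0.4120 * 53.3940 / 60
v = 1.152 m/s


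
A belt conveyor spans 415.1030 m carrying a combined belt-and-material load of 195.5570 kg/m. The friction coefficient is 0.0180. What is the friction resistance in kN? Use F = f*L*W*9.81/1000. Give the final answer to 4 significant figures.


F = 0.0180 * 415.1030 * 195.5570 * 9.81 / 1000
F = 14.33 kN


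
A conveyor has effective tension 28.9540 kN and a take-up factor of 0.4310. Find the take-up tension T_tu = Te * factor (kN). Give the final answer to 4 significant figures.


T_tu = 28.9540 * 0.4310
T_tu = 12.48 kN


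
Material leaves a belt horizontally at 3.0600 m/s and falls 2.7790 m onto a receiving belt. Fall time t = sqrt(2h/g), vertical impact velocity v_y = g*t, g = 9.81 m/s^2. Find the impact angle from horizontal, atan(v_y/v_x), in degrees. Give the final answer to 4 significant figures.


t = sqrt(2*2.7790/9.81) = 0.752705 s
v_y = 9.81 * 0.752705 = 7.38404 m/s
angle = atan(7.38404 / 3.0600) = 67.49 deg


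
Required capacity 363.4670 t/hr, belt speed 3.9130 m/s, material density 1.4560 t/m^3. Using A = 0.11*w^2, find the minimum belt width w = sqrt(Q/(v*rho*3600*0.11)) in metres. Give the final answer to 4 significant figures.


A_req = 363.4670 / (3.9130 * 1.4560 * 3600) = 0.0177211 m^2
w = sqrt(0.0177211 / 0.11)
w = 0.4014 m


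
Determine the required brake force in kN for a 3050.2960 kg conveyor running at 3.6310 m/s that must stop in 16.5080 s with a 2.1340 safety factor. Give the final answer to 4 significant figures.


F = 3050.2960 * 3.6310 / 16.5080 * 2.1340 / 1000
F = 1.432 kN


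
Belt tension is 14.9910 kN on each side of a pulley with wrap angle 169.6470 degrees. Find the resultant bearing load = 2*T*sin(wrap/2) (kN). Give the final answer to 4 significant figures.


F = 2 * 14.9910 * sin(169.6470/2 deg)
F = 29.86 kN


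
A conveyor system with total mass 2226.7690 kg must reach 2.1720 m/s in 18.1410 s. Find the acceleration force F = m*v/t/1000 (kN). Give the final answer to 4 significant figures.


F = 2226.7690 * 2.1720 / 18.1410 / 1000
F = 0.2666 kN


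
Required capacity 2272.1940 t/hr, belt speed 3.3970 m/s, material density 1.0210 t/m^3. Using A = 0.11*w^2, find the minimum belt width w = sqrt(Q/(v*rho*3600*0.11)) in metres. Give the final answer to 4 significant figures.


A_req = 2272.1940 / (3.3970 * 1.0210 * 3600) = 0.181979 m^2
w = sqrt(0.181979 / 0.11)
w = 1.286 m


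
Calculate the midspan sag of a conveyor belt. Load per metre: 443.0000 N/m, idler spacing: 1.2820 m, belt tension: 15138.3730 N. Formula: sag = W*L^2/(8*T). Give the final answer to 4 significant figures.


sag = 443.0000 * 1.2820^2 / (8 * 15138.3730)
sag = 0.006012 m
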